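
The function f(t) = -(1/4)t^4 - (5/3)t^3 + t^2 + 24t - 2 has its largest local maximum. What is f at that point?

98/3

f'(t) = -t^3 - 5t^2 + 2t + 24 = 0 at t = -4, -3, 2.
Second-derivative test with f''(t) = -3t^2 - 10t + 2: f''(-4) = -6 < 0 ⇒ local maximum; f''(-3) = 5 > 0 ⇒ local minimum; f''(2) = -30 < 0 ⇒ local maximum.
Thus f has its largest local maximum at t = 2, with value 98/3.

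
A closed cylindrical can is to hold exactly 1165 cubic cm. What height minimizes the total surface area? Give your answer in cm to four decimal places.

11.4046

With radius r and height h, πr²h = 1165 so h = 1165/(πr²), and S(r) = 2πr² + 2πrh = 2πr² + 2·1165/r.
S'(r) = 4πr − 2·1165/r² = 0 ⇒ r³ = 1165/(2π), so r ≈ 5.7023 and h = 2r ≈ 11.4046.
S''(r) = 4π + 4·1165/r³ > 0, so this is the minimum; S ≈ 612.9125.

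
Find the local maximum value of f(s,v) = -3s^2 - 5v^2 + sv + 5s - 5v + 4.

∂f/∂s = -6s + v + 5 = 0 and ∂f/∂v = s - 10v - 5 = 0, so (s, v) = (45/59, -25/59).
The Hessian has f_{ss} = -6, f_{vv} = -10, f_{sv} = 1, giving D = 59 > 0 with f_{ss} < 0, so the point is a local maximum.
f(45/59, -25/59) = 411/59.

411/59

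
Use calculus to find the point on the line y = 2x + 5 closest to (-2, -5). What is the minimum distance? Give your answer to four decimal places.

Minimize D(x)^2 = (x + 2)^2 + (2x + 10)^2.
d/dx[D^2] = 2(x + 2) + 2·2·(2x + 10) = 0 ⇒ x = -22/5.
Then y = -19/5 and the distance is √(36/5) ≈ 2.6833.

2.6833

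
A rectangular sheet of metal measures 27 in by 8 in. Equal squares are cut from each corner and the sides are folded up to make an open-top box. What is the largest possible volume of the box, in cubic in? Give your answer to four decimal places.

185.3709

With cut size x, the volume is V(x) = x(27 − 2x)(8 − 2x) for 0 < x < 4.
V'(x) = 12x^2 − 140x + 216. Setting V'(x) = 0 gives x ≈ 1.8299 (the root in (0, 4)).
V''(x) = 24x − 140 is negative there, so this is the maximum; V ≈ 185.3709.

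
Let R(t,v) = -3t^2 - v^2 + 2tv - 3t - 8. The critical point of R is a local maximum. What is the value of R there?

∂R/∂t = -6t + 2v - 3 = 0 and ∂R/∂v = 2t - 2v = 0, so (t, v) = (-3/4, -3/4).
The Hessian has R_{tt} = -6, R_{vv} = -2, R_{tv} = 2, giving D = 8 > 0 with R_{tt} < 0, so the point is a local maximum.
R(-3/4, -3/4) = -55/8.

-55/8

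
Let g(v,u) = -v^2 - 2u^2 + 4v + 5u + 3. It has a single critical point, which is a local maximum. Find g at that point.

81/8

∂g/∂v = -2v + 4 = 0 and ∂g/∂u = -4u + 5 = 0, so (v, u) = (2, 5/4).
The Hessian has g_{vv} = -2, g_{uu} = -4, g_{vu} = 0, giving D = 8 > 0 with g_{vv} < 0, so the point is a local maximum.
g(2, 5/4) = 81/8.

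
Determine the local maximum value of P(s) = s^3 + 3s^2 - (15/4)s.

Critical points: P'(s) = 3s^2 + 6s - 15/4 vanishes at s = -5/2, 1/2.
Since P''(s) = 6s + 6, we get P''(-5/2) = -9 < 0 ⇒ local maximum; P''(1/2) = 9 > 0 ⇒ local minimum.
So the local maximum value is P(-5/2) = 25/2.

25/2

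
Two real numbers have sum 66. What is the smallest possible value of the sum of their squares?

With a + b = 66, a^2 + b^2 = a^2 + (66 − a)^2.
The derivative 2a − 2(66 − a) = 4a − 132 vanishes at a = 33; second derivative 4 > 0, a minimum.
The minimum is 2·(33)^2 = 2178.

2178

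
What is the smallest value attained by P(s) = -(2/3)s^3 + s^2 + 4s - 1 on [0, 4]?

-35/3

P'(s) = -2s^2 + 2s + 4, whose only zero in [0, 4] is s = 2.
Evaluating at the critical points and endpoints: P(0) = -1,  P(2) = 17/3,  P(4) = -35/3.
Hence the absolute minimum is -35/3 at s = 4.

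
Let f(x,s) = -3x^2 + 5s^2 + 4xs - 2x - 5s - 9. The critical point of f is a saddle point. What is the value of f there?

∂f/∂x = -6x + 4s - 2 = 0 and ∂f/∂s = 4x + 10s - 5 = 0, so (x, s) = (0, 1/2).
The Hessian has f_{xx} = -6, f_{ss} = 10, f_{xs} = 4, giving D = -76 < 0, so the point is a saddle point.
f(0, 1/2) = -41/4.

-41/4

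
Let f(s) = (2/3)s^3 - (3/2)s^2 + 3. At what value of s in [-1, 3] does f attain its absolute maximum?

f'(s) = 2s^2 - 3s, which vanishes at s = 0 and s = 3/2.
Candidates: f(-1) = 5/6, f(0) = 3, f(3/2) = 15/8, f(3) = 15/2.
The maximum over the interval is 15/2, attained at s = 3.

3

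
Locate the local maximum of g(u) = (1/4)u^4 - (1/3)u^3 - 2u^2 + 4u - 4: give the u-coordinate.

1

g'(u) = u^3 - u^2 - 4u + 4 = 0 at u = -2, 1, 2.
Since g''(u) = 3u^2 - 2u - 4, we get g''(-2) = 12 > 0 ⇒ local minimum; g''(1) = -3 < 0 ⇒ local maximum; g''(2) = 4 > 0 ⇒ local minimum.
So the local maximum value is g(1) = -25/12.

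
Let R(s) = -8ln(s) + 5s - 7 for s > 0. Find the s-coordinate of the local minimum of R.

R'(s) = -8/s + 5 = 0 gives s = 8/5.
R''(s) = 8/s², which is positive for s > 0, so this is a local minimum.
R(8/5) = -8·ln(8/5) + 8 - 7 ≈ -2.7600.

8/5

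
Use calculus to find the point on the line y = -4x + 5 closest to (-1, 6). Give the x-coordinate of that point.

-5/17

Minimize D(x)^2 = (x + 1)^2 + (-4x - 1)^2.
d/dx[D^2] = 2(x + 1) + 2·(-4)·(-4x - 1) = 0 ⇒ x = -5/17.
Then y = 105/17 and the distance is √(9/17) ≈ 0.7276.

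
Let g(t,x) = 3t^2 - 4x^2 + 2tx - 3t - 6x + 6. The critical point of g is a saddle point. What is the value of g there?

87/13

∂g/∂t = 6t + 2x - 3 = 0 and ∂g/∂x = 2t - 8x - 6 = 0, so (t, x) = (9/13, -15/26).
The Hessian has g_{tt} = 6, g_{xx} = -8, g_{tx} = 2, giving D = -52 < 0, so the point is a saddle point.
g(9/13, -15/26) = 87/13.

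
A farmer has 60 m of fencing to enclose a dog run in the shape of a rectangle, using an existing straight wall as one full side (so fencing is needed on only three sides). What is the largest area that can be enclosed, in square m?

Let the sides perpendicular to the wall have length x and the parallel side y, so 2x + y = 60 and the area is A = xy = x(60 − 2x).
A'(x) = 60 − 4x = 0 gives x = 15, and A''(x) = −4 < 0 confirms a maximum.
Then y = 60 − 2·15 = 30 and A = 450.

450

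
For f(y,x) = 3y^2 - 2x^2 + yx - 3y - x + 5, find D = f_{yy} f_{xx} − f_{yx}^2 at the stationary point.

-25

∂f/∂y = 6y + x - 3 = 0 and ∂f/∂x = y - 4x - 1 = 0, so (y, x) = (13/25, -3/25).
The Hessian has f_{yy} = 6, f_{xx} = -4, f_{yx} = 1, giving D = -25 < 0, so the point is a saddle point.
D = (6)·(-4) − (1)^2 = -25.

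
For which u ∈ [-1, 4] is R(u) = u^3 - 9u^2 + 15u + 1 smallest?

R'(u) = 3u^2 - 18u + 15, whose only zero in [-1, 4] is u = 1.
Evaluating at the critical points and endpoints: R(-1) = -24,  R(1) = 8,  R(4) = -19.
The minimum over the interval is -24, attained at u = -1.

-1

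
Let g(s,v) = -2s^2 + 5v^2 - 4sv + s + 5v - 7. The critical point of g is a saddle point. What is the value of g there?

-417/56

∂g/∂s = -4s - 4v + 1 = 0 and ∂g/∂v = -4s + 10v + 5 = 0, so (s, v) = (15/28, -2/7).
The Hessian has g_{ss} = -4, g_{vv} = 10, g_{sv} = -4, giving D = -56 < 0, so the point is a saddle point.
g(15/28, -2/7) = -417/56.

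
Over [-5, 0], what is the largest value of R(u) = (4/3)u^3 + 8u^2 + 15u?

The derivative is 4u^2 + 16u + 15, which vanishes at u = -5/2 and u = -3/2.
Compare values at every candidate in [-5, 0]: R(-5) = -125/3, R(-5/2) = -25/3, R(-3/2) = -9, R(0) = 0.
So the maximum is R(0) = 0.

0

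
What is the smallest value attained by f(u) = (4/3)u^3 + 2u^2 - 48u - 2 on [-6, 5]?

The derivative is 4u^2 + 4u - 48, which vanishes at u = -4 and u = 3.
Evaluating at the critical points and endpoints: f(-6) = 70, f(-4) = 410/3, f(3) = -92, f(5) = -76/3.
So the minimum is f(3) = -92.

-92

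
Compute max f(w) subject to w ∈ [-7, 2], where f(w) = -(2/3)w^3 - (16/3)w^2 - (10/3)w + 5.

f'(w) = -2w^2 - (32/3)w - 10/3, which vanishes at w = -5 and w = -1/3.
Evaluating at the critical points and endpoints: f(-7) = -13/3, f(-5) = -85/3, f(-1/3) = 449/81, f(2) = -85/3.
So the maximum is f(-1/3) = 449/81.

449/81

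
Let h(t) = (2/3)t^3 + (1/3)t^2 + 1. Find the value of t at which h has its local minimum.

h'(t) = 2t^2 + (2/3)t. Setting h'(t) = 0 gives t ∈ {-1/3, 0}.
h''(t) = 4t + 2/3. h''(-1/3) = -2/3 < 0 ⇒ local maximum; h''(0) = 2/3 > 0 ⇒ local minimum.
So the local minimum value is h(0) = 1.

0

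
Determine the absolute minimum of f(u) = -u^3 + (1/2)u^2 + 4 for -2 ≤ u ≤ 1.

7/2

f'(u) = -3u^2 + u, which vanishes at u = 0 and u = 1/3.
Candidates: f(-2) = 14,  f(0) = 4,  f(1/3) = 217/54,  f(1) = 7/2.
So the minimum is f(1) = 7/2.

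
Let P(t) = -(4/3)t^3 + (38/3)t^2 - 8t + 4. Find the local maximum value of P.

124

P'(t) = -4t^2 + (76/3)t - 8. Setting P'(t) = 0 gives t ∈ {1/3, 6}.
P''(t) = -8t + 76/3. P''(1/3) = 68/3 > 0 ⇒ local minimum; P''(6) = -68/3 < 0 ⇒ local maximum.
Thus P has its local maximum at t = 6, with value 124.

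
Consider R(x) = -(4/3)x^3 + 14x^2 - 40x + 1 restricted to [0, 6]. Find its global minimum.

R'(x) = -4x^2 + 28x - 40, which vanishes at x = 2 and x = 5.
Evaluating at the critical points and endpoints: R(0) = 1, R(2) = -101/3, R(5) = -47/3, R(6) = -23.
So the minimum is R(2) = -101/3.

-101/3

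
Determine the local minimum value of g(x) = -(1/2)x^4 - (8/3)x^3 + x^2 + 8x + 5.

Critical points: g'(x) = -2x^3 - 8x^2 + 2x + 8 vanishes at x = -4, -1, 1.
Since g''(x) = -6x^2 - 16x + 2, we get g''(-4) = -30 < 0 ⇒ local maximum; g''(-1) = 12 > 0 ⇒ local minimum; g''(1) = -20 < 0 ⇒ local maximum.
The local minimum is g(-1) = 1/6.

1/6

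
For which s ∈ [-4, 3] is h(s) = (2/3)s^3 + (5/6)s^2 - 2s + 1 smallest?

-4

Differentiating, h'(s) = 2s^2 + (5/3)s - 2; which vanishes at s = -3/2 and s = 2/3.
Compare values at every candidate in [-4, 3]: h(-4) = -61/3,  h(-3/2) = 29/8,  h(2/3) = 19/81,  h(3) = 41/2.
Hence the absolute minimum is -61/3 at s = -4.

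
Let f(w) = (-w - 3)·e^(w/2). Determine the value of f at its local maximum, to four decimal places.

By the product rule, f'(w) = (-(1/2)w - 5/2)·e^(w/2). Since e^(w/2) > 0, the only critical point is w = -5.
f''(-5) has the same sign as -1/2 < 0, so this is a local maximum.
f(-5) = (2)·e^(-5/2) ≈ 0.1642.

0.1642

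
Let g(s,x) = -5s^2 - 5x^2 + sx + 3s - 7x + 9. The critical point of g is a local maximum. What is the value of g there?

∂g/∂s = -10s + x + 3 = 0 and ∂g/∂x = s - 10x - 7 = 0, so (s, x) = (23/99, -67/99).
The Hessian has g_{ss} = -10, g_{xx} = -10, g_{sx} = 1, giving D = 99 > 0 with g_{ss} < 0, so the point is a local maximum.
g(23/99, -67/99) = 1160/99.

1160/99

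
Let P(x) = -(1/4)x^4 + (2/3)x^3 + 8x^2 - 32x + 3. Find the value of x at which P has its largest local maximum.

P'(x) = -x^3 + 2x^2 + 16x - 32. Setting P'(x) = 0 gives x ∈ {-4, 2, 4}.
Second-derivative test with P''(x) = -3x^2 + 4x + 16: P''(-4) = -48 < 0 ⇒ local maximum; P''(2) = 12 > 0 ⇒ local minimum; P''(4) = -16 < 0 ⇒ local maximum.
The largest local maximum is P(-4) = 457/3.

-4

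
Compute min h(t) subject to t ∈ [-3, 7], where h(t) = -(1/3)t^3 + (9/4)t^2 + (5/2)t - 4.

-223/48

h'(t) = -t^2 + (9/2)t + 5/2, which vanishes at t = -1/2 and t = 5.
Candidates: h(-3) = 71/4; h(-1/2) = -223/48; h(5) = 277/12; h(7) = 113/12.
So the minimum is h(-1/2) = -223/48.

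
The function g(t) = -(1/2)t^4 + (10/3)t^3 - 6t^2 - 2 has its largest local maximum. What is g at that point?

-2

g'(t) = -2t^3 + 10t^2 - 12t. Setting g'(t) = 0 gives t ∈ {0, 2, 3}.
Second-derivative test with g''(t) = -6t^2 + 20t - 12: g''(0) = -12 < 0 ⇒ local maximum; g''(2) = 4 > 0 ⇒ local minimum; g''(3) = -6 < 0 ⇒ local maximum.
So the largest local maximum value is g(0) = -2.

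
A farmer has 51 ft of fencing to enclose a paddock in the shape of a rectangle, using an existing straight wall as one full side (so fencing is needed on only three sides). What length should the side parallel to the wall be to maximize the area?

Let the sides perpendicular to the wall have length x and the parallel side y, so 2x + y = 51 and the area is A = xy = x(51 − 2x).
A'(x) = 51 − 4x = 0 gives x = 51/4, and A''(x) = −4 < 0 confirms a maximum.
Then y = 51 − 2·51/4 = 51/2 and A = 2601/8.

51/2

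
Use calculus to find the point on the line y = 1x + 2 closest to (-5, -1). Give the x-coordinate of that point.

Minimize D(x)^2 = (x + 5)^2 + (x + 3)^2.
d/dx[D^2] = 2(x + 5) + 2·1·(x + 3) = 0 ⇒ x = -4.
Then y = -2 and the distance is √(2) ≈ 1.4142.

-4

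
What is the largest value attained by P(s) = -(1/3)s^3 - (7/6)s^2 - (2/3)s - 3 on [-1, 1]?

-469/162

Differentiating, P'(s) = -s^2 - (7/3)s - 2/3; whose only zero in [-1, 1] is s = -1/3.
Candidates: P(-1) = -19/6, P(-1/3) = -469/162, P(1) = -31/6.
So the maximum is P(-1/3) = -469/162.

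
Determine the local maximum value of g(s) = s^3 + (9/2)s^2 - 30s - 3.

g'(s) = 3s^2 + 9s - 30. Setting g'(s) = 0 gives s ∈ {-5, 2}.
g''(s) = 6s + 9. g''(-5) = -21 < 0 ⇒ local maximum; g''(2) = 21 > 0 ⇒ local minimum.
So the local maximum value is g(-5) = 269/2.

269/2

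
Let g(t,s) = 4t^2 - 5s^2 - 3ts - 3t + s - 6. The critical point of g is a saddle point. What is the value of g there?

-584/89

∂g/∂t = 8t - 3s - 3 = 0 and ∂g/∂s = -3t - 10s + 1 = 0, so (t, s) = (33/89, -1/89).
The Hessian has g_{tt} = 8, g_{ss} = -10, g_{ts} = -3, giving D = -89 < 0, so the point is a saddle point.
g(33/89, -1/89) = -584/89.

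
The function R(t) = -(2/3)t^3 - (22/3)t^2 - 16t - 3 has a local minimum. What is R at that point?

Critical points: R'(t) = -2t^2 - (44/3)t - 16 vanishes at t = -6, -4/3.
Since R''(t) = -4t - 44/3, we get R''(-6) = 28/3 > 0 ⇒ local minimum; R''(-4/3) = -28/3 < 0 ⇒ local maximum.
Thus R has its local minimum at t = -6, with value -27.

-27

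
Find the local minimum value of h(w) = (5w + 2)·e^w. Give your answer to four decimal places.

-1.2330

Differentiating with the product rule gives h'(w) = (5w + 7)·e^w. Since e^w > 0, the only critical point is w = -7/5.
h''(-7/5) has the same sign as 5 > 0, so this is a local minimum.
h(-7/5) = (-5)·e^(-7/5) ≈ -1.2330.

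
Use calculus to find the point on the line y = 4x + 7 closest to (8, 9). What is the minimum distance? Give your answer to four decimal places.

7.2761

Minimize D(x)^2 = (x - 8)^2 + (4x - 2)^2.
d/dx[D^2] = 2(x - 8) + 2·4·(4x - 2) = 0 ⇒ x = 16/17.
Then y = 183/17 and the distance is √(900/17) ≈ 7.2761.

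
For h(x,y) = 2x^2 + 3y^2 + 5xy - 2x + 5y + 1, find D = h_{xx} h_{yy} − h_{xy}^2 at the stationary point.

-1

∂h/∂x = 4x + 5y - 2 = 0 and ∂h/∂y = 5x + 6y + 5 = 0, so (x, y) = (-37, 30).
The Hessian has h_{xx} = 4, h_{yy} = 6, h_{xy} = 5, giving D = -1 < 0, so the point is a saddle point.
D = (4)·(6) − (5)^2 = -1.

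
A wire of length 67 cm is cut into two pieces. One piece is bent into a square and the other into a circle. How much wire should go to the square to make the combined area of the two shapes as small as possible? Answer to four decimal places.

37.5266

Let x be the length used for the square. Square side x/4; circle radius (67−x)/(2π).
A(x) = (x/4)² + π·((67−x)/(2π))² = x²/16 + (67−x)²/(4π) for 0 ≤ x ≤ 67. A'(x) = x/8 − (67−x)/(2π) = 0 gives x = 4·67/(π+4) ≈ 37.5266.
A'' = 1/8 + 1/(2π) > 0, so this gives the minimum combined area; x ≈ 37.5266 cm to the square.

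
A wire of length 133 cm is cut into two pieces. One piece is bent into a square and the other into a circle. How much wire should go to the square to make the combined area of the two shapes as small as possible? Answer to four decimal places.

74.4932

Let x be the length used for the square. Square side x/4; circle radius (133−x)/(2π).
A(x) = (x/4)² + π·((133−x)/(2π))² = x²/16 + (133−x)²/(4π) for 0 ≤ x ≤ 133. A'(x) = x/8 − (133−x)/(2π) = 0 gives x = 4·133/(π+4) ≈ 74.4932.
A'' = 1/8 + 1/(2π) > 0, so this gives the minimum combined area; x ≈ 74.4932 cm to the square.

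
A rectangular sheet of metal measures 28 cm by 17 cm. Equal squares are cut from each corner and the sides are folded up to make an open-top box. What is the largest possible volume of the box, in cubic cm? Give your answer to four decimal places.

With cut size x, the volume is V(x) = x(28 − 2x)(17 − 2x) for 0 < x < 8.5.
V'(x) = 12x^2 − 180x + 476. Setting V'(x) = 0 gives x ≈ 3.4277 (the root in (0, 8.5)).
V''(x) = 24x − 180 is negative there, so this is the maximum; V ≈ 735.2537.

735.2537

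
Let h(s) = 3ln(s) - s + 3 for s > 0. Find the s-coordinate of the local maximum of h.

h'(s) = 3/s − 1 = 0 gives s = 3.
h''(s) = -3/s², which is negative for s > 0, so this is a local maximum.
h(3) = 3·ln(3) - 3 + 3 ≈ 3.2958.

3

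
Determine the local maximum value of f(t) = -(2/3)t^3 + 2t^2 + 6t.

18

f'(t) = -2t^2 + 4t + 6 = 0 at t = -1, 3.
Since f''(t) = -4t + 4, we get f''(-1) = 8 > 0 ⇒ local minimum; f''(3) = -8 < 0 ⇒ local maximum.
The local maximum is f(3) = 18.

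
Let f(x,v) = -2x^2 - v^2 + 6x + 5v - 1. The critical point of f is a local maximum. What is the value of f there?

39/4

∂f/∂x = -4x + 6 = 0 and ∂f/∂v = -2v + 5 = 0, so (x, v) = (3/2, 5/2).
The Hessian has f_{xx} = -4, f_{vv} = -2, f_{xv} = 0, giving D = 8 > 0 with f_{xx} < 0, so the point is a local maximum.
f(3/2, 5/2) = 39/4.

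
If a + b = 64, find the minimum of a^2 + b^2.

With a + b = 64, a^2 + b^2 = a^2 + (64 − a)^2.
The derivative 2a − 2(64 − a) = 4a − 128 vanishes at a = 32; second derivative 4 > 0, a minimum.
The minimum is 2·(32)^2 = 2048.

2048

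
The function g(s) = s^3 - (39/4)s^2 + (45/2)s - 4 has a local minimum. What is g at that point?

Critical points: g'(s) = 3s^2 - (39/2)s + 45/2 vanishes at s = 3/2, 5.
g''(s) = 6s - 39/2. g''(3/2) = -21/2 < 0 ⇒ local maximum; g''(5) = 21/2 > 0 ⇒ local minimum.
The local minimum is g(5) = -41/4.

-41/4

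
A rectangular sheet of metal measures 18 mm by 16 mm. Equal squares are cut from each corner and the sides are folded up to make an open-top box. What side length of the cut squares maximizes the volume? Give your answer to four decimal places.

With cut size x, the volume is V(x) = x(18 − 2x)(16 − 2x) for 0 < x < 8.
V'(x) = 12x^2 − 136x + 288. Setting V'(x) = 0 gives x ≈ 2.8187 (the root in (0, 8)).
V''(x) = 24x − 136 is negative there, so this is the maximum; V ≈ 361.0999.

2.8187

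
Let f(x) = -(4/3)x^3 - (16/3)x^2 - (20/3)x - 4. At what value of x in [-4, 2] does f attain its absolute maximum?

The derivative is -4x^2 - (32/3)x - 20/3, which vanishes at x = -5/3 and x = -1.
Candidates: f(-4) = 68/3, f(-5/3) = -124/81, f(-1) = -4/3, f(2) = -148/3.
So the maximum is f(-4) = 68/3.

-4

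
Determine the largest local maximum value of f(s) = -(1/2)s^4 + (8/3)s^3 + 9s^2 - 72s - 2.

f'(s) = -2s^3 + 8s^2 + 18s - 72 = 0 at s = -3, 3, 4.
Since f''(s) = -6s^2 + 16s + 18, we get f''(-3) = -84 < 0 ⇒ local maximum; f''(3) = 12 > 0 ⇒ local minimum; f''(4) = -14 < 0 ⇒ local maximum.
So the largest local maximum value is f(-3) = 365/2.

365/2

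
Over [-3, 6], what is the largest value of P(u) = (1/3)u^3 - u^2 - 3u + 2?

P'(u) = u^2 - 2u - 3, which vanishes at u = -1 and u = 3.
Candidates: P(-3) = -7, P(-1) = 11/3, P(3) = -7, P(6) = 20.
The maximum over the interval is 20, attained at u = 6.

20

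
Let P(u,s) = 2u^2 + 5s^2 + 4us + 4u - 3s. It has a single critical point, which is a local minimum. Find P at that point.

∂P/∂u = 4u + 4s + 4 = 0 and ∂P/∂s = 4u + 10s - 3 = 0, so (u, s) = (-13/6, 7/6).
The Hessian has P_{uu} = 4, P_{ss} = 10, P_{us} = 4, giving D = 24 > 0 with P_{uu} > 0, so the point is a local minimum.
P(-13/6, 7/6) = -73/12.

-73/12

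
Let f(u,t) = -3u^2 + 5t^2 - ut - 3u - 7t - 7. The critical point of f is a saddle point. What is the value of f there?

∂f/∂u = -6u - t - 3 = 0 and ∂f/∂t = -u + 10t - 7 = 0, so (u, t) = (-37/61, 39/61).
The Hessian has f_{uu} = -6, f_{tt} = 10, f_{ut} = -1, giving D = -61 < 0, so the point is a saddle point.
f(-37/61, 39/61) = -508/61.

-508/61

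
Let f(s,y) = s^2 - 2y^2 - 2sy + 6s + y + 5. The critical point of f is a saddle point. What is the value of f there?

∂f/∂s = 2s - 2y + 6 = 0 and ∂f/∂y = -2s - 4y + 1 = 0, so (s, y) = (-11/6, 7/6).
The Hessian has f_{ss} = 2, f_{yy} = -4, f_{sy} = -2, giving D = -12 < 0, so the point is a saddle point.
f(-11/6, 7/6) = 1/12.

1/12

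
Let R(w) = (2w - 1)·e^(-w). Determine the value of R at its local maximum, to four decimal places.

By the product rule, R'(w) = (-2w + 3)·e^(-w). Since e^(-w) > 0, the only critical point is w = 3/2.
R''(3/2) has the same sign as -2 < 0, so this is a local maximum.
R(3/2) = (2)·e^(-3/2) ≈ 0.4463.

0.4463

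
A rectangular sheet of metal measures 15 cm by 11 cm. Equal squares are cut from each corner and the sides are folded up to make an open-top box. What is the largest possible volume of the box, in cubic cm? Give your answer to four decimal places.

With cut size x, the volume is V(x) = x(15 − 2x)(11 − 2x) for 0 < x < 5.5.
V'(x) = 12x^2 − 104x + 165. Setting V'(x) = 0 gives x ≈ 2.0911 (the root in (0, 5.5)).
V''(x) = 24x − 104 is negative there, so this is the maximum; V ≈ 154.2261.

154.2261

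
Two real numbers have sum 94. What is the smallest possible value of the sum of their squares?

With a + b = 94, a^2 + b^2 = a^2 + (94 − a)^2.
The derivative 2a − 2(94 − a) = 4a − 188 vanishes at a = 47; second derivative 4 > 0, a minimum.
The minimum is 2·(47)^2 = 4418.

4418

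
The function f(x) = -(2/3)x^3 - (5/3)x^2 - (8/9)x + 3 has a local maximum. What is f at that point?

254/81

Critical points: f'(x) = -2x^2 - (10/3)x - 8/9 vanishes at x = -4/3, -1/3.
Since f''(x) = -4x - 10/3, we get f''(-4/3) = 2 > 0 ⇒ local minimum; f''(-1/3) = -2 < 0 ⇒ local maximum.
Thus f has its local maximum at x = -1/3, with value 254/81.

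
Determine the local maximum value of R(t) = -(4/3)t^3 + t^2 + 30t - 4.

R'(t) = -4t^2 + 2t + 30. Setting R'(t) = 0 gives t ∈ {-5/2, 3}.
Second-derivative test with R''(t) = -8t + 2: R''(-5/2) = 22 > 0 ⇒ local minimum; R''(3) = -22 < 0 ⇒ local maximum.
So the local maximum value is R(3) = 59.

59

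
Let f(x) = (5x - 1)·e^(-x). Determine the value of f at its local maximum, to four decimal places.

1.5060

f'(x) = 5·e^(-x) + (5x - 1)·(-1)·e^(-x) = (-5x + 6)·e^(-x). Since e^(-x) > 0, the only critical point is x = 6/5.
f''(6/5) has the same sign as -5 < 0, so this is a local maximum.
f(6/5) = (5)·e^(-6/5) ≈ 1.5060.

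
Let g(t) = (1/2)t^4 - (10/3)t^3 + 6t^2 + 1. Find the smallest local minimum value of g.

1

g'(t) = 2t^3 - 10t^2 + 12t. Setting g'(t) = 0 gives t ∈ {0, 2, 3}.
Since g''(t) = 6t^2 - 20t + 12, we get g''(0) = 12 > 0 ⇒ local minimum; g''(2) = -4 < 0 ⇒ local maximum; g''(3) = 6 > 0 ⇒ local minimum.
The smallest local minimum is g(0) = 1.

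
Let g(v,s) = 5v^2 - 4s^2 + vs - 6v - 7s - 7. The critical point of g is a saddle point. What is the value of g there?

∂g/∂v = 10v + s - 6 = 0 and ∂g/∂s = v - 8s - 7 = 0, so (v, s) = (55/81, -64/81).
The Hessian has g_{vv} = 10, g_{ss} = -8, g_{vs} = 1, giving D = -81 < 0, so the point is a saddle point.
g(55/81, -64/81) = -508/81.

-508/81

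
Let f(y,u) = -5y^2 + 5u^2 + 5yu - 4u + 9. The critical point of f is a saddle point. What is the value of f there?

∂f/∂y = -10y + 5u = 0 and ∂f/∂u = 5y + 10u - 4 = 0, so (y, u) = (4/25, 8/25).
The Hessian has f_{yy} = -10, f_{uu} = 10, f_{yu} = 5, giving D = -125 < 0, so the point is a saddle point.
f(4/25, 8/25) = 209/25.

209/25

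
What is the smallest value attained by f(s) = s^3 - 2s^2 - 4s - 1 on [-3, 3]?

-34

Differentiating, f'(s) = 3s^2 - 4s - 4; which vanishes at s = -2/3 and s = 2.
Compare values at every candidate in [-3, 3]: f(-3) = -34, f(-2/3) = 13/27, f(2) = -9, f(3) = -4.
The minimum over the interval is -34, attained at s = -3.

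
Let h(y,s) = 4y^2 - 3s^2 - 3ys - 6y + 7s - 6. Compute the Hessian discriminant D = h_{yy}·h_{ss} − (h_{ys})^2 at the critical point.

∂h/∂y = 8y - 3s - 6 = 0 and ∂h/∂s = -3y - 6s + 7 = 0, so (y, s) = (1, 2/3).
The Hessian has h_{yy} = 8, h_{ss} = -6, h_{ys} = -3, giving D = -57 < 0, so the point is a saddle point.
D = (8)·(-6) − (-3)^2 = -57.

-57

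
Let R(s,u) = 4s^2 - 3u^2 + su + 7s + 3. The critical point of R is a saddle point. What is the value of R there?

∂R/∂s = 8s + u + 7 = 0 and ∂R/∂u = s - 6u = 0, so (s, u) = (-6/7, -1/7).
The Hessian has R_{ss} = 8, R_{uu} = -6, R_{su} = 1, giving D = -49 < 0, so the point is a saddle point.
R(-6/7, -1/7) = 0.

0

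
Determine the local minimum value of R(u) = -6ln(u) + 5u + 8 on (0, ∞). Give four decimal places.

12.9061

R'(u) = -6/u + 5 = 0 gives u = 6/5.
R''(u) = 6/u², which is positive for u > 0, so this is a local minimum.
R(6/5) = -6·ln(6/5) + 6 + 8 ≈ 12.9061.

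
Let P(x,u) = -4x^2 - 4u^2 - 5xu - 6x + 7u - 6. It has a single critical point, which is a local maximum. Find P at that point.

316/39

∂P/∂x = -8x - 5u - 6 = 0 and ∂P/∂u = -5x - 8u + 7 = 0, so (x, u) = (-83/39, 86/39).
The Hessian has P_{xx} = -8, P_{uu} = -8, P_{xu} = -5, giving D = 39 > 0 with P_{xx} < 0, so the point is a local maximum.
P(-83/39, 86/39) = 316/39.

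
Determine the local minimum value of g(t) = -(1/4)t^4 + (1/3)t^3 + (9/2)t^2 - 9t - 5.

-113/12

Critical points: g'(t) = -t^3 + t^2 + 9t - 9 vanishes at t = -3, 1, 3.
g''(t) = -3t^2 + 2t + 9. g''(-3) = -24 < 0 ⇒ local maximum; g''(1) = 8 > 0 ⇒ local minimum; g''(3) = -12 < 0 ⇒ local maximum.
Thus g has its local minimum at t = 1, with value -113/12.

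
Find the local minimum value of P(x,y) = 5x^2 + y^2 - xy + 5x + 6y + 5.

-140/19

∂P/∂x = 10x - y + 5 = 0 and ∂P/∂y = -x + 2y + 6 = 0, so (x, y) = (-16/19, -65/19).
The Hessian has P_{xx} = 10, P_{yy} = 2, P_{xy} = -1, giving D = 19 > 0 with P_{xx} > 0, so the point is a local minimum.
P(-16/19, -65/19) = -140/19.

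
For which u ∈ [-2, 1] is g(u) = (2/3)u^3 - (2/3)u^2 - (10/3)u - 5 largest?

Differentiating, g'(u) = 2u^2 - (4/3)u - 10/3; whose only zero in [-2, 1] is u = -1.
Evaluating at the critical points and endpoints: g(-2) = -19/3,  g(-1) = -3,  g(1) = -25/3.
The maximum over the interval is -3, attained at u = -1.

-1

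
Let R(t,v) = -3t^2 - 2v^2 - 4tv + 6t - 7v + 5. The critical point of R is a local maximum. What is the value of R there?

427/8

∂R/∂t = -6t - 4v + 6 = 0 and ∂R/∂v = -4t - 4v - 7 = 0, so (t, v) = (13/2, -33/4).
The Hessian has R_{tt} = -6, R_{vv} = -4, R_{tv} = -4, giving D = 8 > 0 with R_{tt} < 0, so the point is a local maximum.
R(13/2, -33/4) = 427/8.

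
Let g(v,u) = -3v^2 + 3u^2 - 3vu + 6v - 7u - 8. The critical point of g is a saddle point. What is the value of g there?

-35/3

∂g/∂v = -6v - 3u + 6 = 0 and ∂g/∂u = -3v + 6u - 7 = 0, so (v, u) = (1/3, 4/3).
The Hessian has g_{vv} = -6, g_{uu} = 6, g_{vu} = -3, giving D = -45 < 0, so the point is a saddle point.
g(1/3, 4/3) = -35/3.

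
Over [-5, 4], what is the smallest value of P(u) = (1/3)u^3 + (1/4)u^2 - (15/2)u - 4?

-767/48

Differentiating, P'(u) = u^2 + (1/2)u - 15/2; which vanishes at u = -3 and u = 5/2.
Evaluating at the critical points and endpoints: P(-5) = -23/12; P(-3) = 47/4; P(5/2) = -767/48; P(4) = -26/3.
So the minimum is P(5/2) = -767/48.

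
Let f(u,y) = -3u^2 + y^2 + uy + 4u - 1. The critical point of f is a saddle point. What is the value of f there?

∂f/∂u = -6u + y + 4 = 0 and ∂f/∂y = u + 2y = 0, so (u, y) = (8/13, -4/13).
The Hessian has f_{uu} = -6, f_{yy} = 2, f_{uy} = 1, giving D = -13 < 0, so the point is a saddle point.
f(8/13, -4/13) = 3/13.

3/13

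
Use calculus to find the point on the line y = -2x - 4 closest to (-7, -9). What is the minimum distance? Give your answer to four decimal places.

Minimize D(x)^2 = (x + 7)^2 + (-2x + 5)^2.
d/dx[D^2] = 2(x + 7) + 2·(-2)·(-2x + 5) = 0 ⇒ x = 3/5.
Then y = -26/5 and the distance is √(361/5) ≈ 8.4971.

8.4971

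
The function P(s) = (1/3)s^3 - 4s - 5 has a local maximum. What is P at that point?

1/3

P'(s) = s^2 - 4. Setting P'(s) = 0 gives s ∈ {-2, 2}.
Second-derivative test with P''(s) = 2s: P''(-2) = -4 < 0 ⇒ local maximum; P''(2) = 4 > 0 ⇒ local minimum.
Thus P has its local maximum at s = -2, with value 1/3.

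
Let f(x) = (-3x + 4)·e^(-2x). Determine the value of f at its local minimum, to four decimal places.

Differentiating with the product rule gives f'(x) = (6x - 11)·e^(-2x). Since e^(-2x) > 0, the only critical point is x = 11/6.
f''(11/6) has the same sign as 6 > 0, so this is a local minimum.
f(11/6) = (-3/2)·e^(-11/3) ≈ -0.0383.

-0.0383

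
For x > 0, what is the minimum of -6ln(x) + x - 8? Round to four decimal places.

f'(x) = -6/x + 1 = 0 gives x = 6.
f''(x) = 6/x², which is positive for x > 0, so this is a local minimum.
f(6) = -6·ln(6) + 6 - 8 ≈ -12.7506.

-12.7506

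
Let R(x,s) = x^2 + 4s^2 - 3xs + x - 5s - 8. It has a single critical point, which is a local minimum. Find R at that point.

∂R/∂x = 2x - 3s + 1 = 0 and ∂R/∂s = -3x + 8s - 5 = 0, so (x, s) = (1, 1).
The Hessian has R_{xx} = 2, R_{ss} = 8, R_{xs} = -3, giving D = 7 > 0 with R_{xx} > 0, so the point is a local minimum.
R(1, 1) = -10.

-10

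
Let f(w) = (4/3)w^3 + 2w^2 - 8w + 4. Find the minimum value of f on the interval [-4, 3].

f'(w) = 4w^2 + 4w - 8, which vanishes at w = -2 and w = 1.
Candidates: f(-4) = -52/3, f(-2) = 52/3, f(1) = -2/3, f(3) = 34.
The minimum over the interval is -52/3, attained at w = -4.

-52/3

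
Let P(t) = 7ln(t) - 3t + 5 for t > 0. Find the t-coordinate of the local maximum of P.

P'(t) = 7/t − 3 = 0 gives t = 7/3.
P''(t) = -7/t², which is negative for t > 0, so this is a local maximum.
P(7/3) = 7·ln(7/3) - 7 + 5 ≈ 3.9311.

7/3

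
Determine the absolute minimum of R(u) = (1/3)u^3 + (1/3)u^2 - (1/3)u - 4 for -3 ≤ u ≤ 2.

Differentiating, R'(u) = u^2 + (2/3)u - 1/3; which vanishes at u = -1 and u = 1/3.
Evaluating at the critical points and endpoints: R(-3) = -9,  R(-1) = -11/3,  R(1/3) = -329/81,  R(2) = -2/3.
Hence the absolute minimum is -9 at u = -3.

-9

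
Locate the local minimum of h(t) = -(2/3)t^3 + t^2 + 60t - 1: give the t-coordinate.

h'(t) = -2t^2 + 2t + 60 = 0 at t = -5, 6.
Second-derivative test with h''(t) = -4t + 2: h''(-5) = 22 > 0 ⇒ local minimum; h''(6) = -22 < 0 ⇒ local maximum.
So the local minimum value is h(-5) = -578/3.

-5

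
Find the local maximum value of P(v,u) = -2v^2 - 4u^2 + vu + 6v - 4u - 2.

∂P/∂v = -4v + u + 6 = 0 and ∂P/∂u = v - 8u - 4 = 0, so (v, u) = (44/31, -10/31).
The Hessian has P_{vv} = -4, P_{uu} = -8, P_{vu} = 1, giving D = 31 > 0 with P_{vv} < 0, so the point is a local maximum.
P(44/31, -10/31) = 90/31.

90/31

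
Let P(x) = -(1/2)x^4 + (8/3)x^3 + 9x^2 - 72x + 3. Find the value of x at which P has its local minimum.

3

P'(x) = -2x^3 + 8x^2 + 18x - 72 = 0 at x = -3, 3, 4.
P''(x) = -6x^2 + 16x + 18. P''(-3) = -84 < 0 ⇒ local maximum; P''(3) = 12 > 0 ⇒ local minimum; P''(4) = -14 < 0 ⇒ local maximum.
Thus P has its local minimum at x = 3, with value -201/2.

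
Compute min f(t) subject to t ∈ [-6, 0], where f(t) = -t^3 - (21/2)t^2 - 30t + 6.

6

The derivative is -3t^2 - 21t - 30, which vanishes at t = -5 and t = -2.
Compare values at every candidate in [-6, 0]: f(-6) = 24, f(-5) = 37/2, f(-2) = 32, f(0) = 6.
Hence the absolute minimum is 6 at t = 0.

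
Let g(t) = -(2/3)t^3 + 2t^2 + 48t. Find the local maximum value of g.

g'(t) = -2t^2 + 4t + 48. Setting g'(t) = 0 gives t ∈ {-4, 6}.
g''(t) = -4t + 4. g''(-4) = 20 > 0 ⇒ local minimum; g''(6) = -20 < 0 ⇒ local maximum.
So the local maximum value is g(6) = 216.

216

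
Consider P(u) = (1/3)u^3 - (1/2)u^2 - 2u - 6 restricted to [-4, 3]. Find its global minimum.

-82/3

Differentiating, P'(u) = u^2 - u - 2; which vanishes at u = -1 and u = 2.
Evaluating at the critical points and endpoints: P(-4) = -82/3, P(-1) = -29/6, P(2) = -28/3, P(3) = -15/2.
So the minimum is P(-4) = -82/3.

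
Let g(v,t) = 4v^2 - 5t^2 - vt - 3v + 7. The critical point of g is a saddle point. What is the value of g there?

∂g/∂v = 8v - t - 3 = 0 and ∂g/∂t = -v - 10t = 0, so (v, t) = (10/27, -1/27).
The Hessian has g_{vv} = 8, g_{tt} = -10, g_{vt} = -1, giving D = -81 < 0, so the point is a saddle point.
g(10/27, -1/27) = 58/9.

58/9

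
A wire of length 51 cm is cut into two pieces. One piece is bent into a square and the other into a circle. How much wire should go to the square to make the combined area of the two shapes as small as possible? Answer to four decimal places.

28.5651

Let x be the length used for the square. Square side x/4; circle radius (51−x)/(2π).
A(x) = (x/4)² + π·((51−x)/(2π))² = x²/16 + (51−x)²/(4π) for 0 ≤ x ≤ 51. A'(x) = x/8 − (51−x)/(2π) = 0 gives x = 4·51/(π+4) ≈ 28.5651.
A'' = 1/8 + 1/(2π) > 0, so this gives the minimum combined area; x ≈ 28.5651 cm to the square.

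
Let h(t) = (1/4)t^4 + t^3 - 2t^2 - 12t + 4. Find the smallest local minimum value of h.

-16

h'(t) = t^3 + 3t^2 - 4t - 12. Setting h'(t) = 0 gives t ∈ {-3, -2, 2}.
Second-derivative test with h''(t) = 3t^2 + 6t - 4: h''(-3) = 5 > 0 ⇒ local minimum; h''(-2) = -4 < 0 ⇒ local maximum; h''(2) = 20 > 0 ⇒ local minimum.
The smallest local minimum is h(2) = -16.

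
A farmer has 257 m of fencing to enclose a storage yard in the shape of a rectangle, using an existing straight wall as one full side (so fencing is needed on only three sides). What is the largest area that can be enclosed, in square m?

66049/8

Let the sides perpendicular to the wall have length x and the parallel side y, so 2x + y = 257 and the area is A = xy = x(257 − 2x).
A'(x) = 257 − 4x = 0 gives x = 257/4, and A''(x) = −4 < 0 confirms a maximum.
Then y = 257 − 2·257/4 = 257/2 and A = 66049/8.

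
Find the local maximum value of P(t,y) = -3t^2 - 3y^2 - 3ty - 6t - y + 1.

∂P/∂t = -6t - 3y - 6 = 0 and ∂P/∂y = -3t - 6y - 1 = 0, so (t, y) = (-11/9, 4/9).
The Hessian has P_{tt} = -6, P_{yy} = -6, P_{ty} = -3, giving D = 27 > 0 with P_{tt} < 0, so the point is a local maximum.
P(-11/9, 4/9) = 40/9.

40/9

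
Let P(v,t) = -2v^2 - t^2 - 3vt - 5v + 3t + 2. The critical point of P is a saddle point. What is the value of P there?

∂P/∂v = -4v - 3t - 5 = 0 and ∂P/∂t = -3v - 2t + 3 = 0, so (v, t) = (19, -27).
The Hessian has P_{vv} = -4, P_{tt} = -2, P_{vt} = -3, giving D = -1 < 0, so the point is a saddle point.
P(19, -27) = -86.

-86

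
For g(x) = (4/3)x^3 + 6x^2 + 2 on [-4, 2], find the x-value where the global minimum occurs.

0

The derivative is 4x^2 + 12x, which vanishes at x = -3 and x = 0.
Compare values at every candidate in [-4, 2]: g(-4) = 38/3,  g(-3) = 20,  g(0) = 2,  g(2) = 110/3.
Hence the absolute minimum is 2 at x = 0.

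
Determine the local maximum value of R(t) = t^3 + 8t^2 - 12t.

Critical points: R'(t) = 3t^2 + 16t - 12 vanishes at t = -6, 2/3.
Second-derivative test with R''(t) = 6t + 16: R''(-6) = -20 < 0 ⇒ local maximum; R''(2/3) = 20 > 0 ⇒ local minimum.
So the local maximum value is R(-6) = 144.

144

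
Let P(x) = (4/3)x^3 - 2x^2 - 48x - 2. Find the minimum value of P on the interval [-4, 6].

The derivative is 4x^2 - 4x - 48, which vanishes at x = -3 and x = 4.
Candidates: P(-4) = 218/3; P(-3) = 88; P(4) = -422/3; P(6) = -74.
Hence the absolute minimum is -422/3 at x = 4.

-422/3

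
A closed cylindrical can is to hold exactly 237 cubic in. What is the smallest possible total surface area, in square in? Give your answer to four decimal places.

212.0053

With radius r and height h, πr²h = 237 so h = 237/(πr²), and S(r) = 2πr² + 2πrh = 2πr² + 2·237/r.
S'(r) = 4πr − 2·237/r² = 0 ⇒ r³ = 237/(2π), so r ≈ 3.3537 and h = 2r ≈ 6.7074.
S''(r) = 4π + 4·237/r³ > 0, so this is the minimum; S ≈ 212.0053.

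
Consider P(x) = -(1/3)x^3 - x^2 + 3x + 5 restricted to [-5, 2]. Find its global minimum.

-4

Differentiating, P'(x) = -x^2 - 2x + 3; which vanishes at x = -3 and x = 1.
Compare values at every candidate in [-5, 2]: P(-5) = 20/3,  P(-3) = -4,  P(1) = 20/3,  P(2) = 13/3.
So the minimum is P(-3) = -4.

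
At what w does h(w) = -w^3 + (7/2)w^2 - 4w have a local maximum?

4/3

Critical points: h'(w) = -3w^2 + 7w - 4 vanishes at w = 1, 4/3.
h''(w) = -6w + 7. h''(1) = 1 > 0 ⇒ local minimum; h''(4/3) = -1 < 0 ⇒ local maximum.
Thus h has its local maximum at w = 4/3, with value -40/27.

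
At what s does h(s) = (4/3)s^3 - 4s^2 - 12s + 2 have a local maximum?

-1

h'(s) = 4s^2 - 8s - 12. Setting h'(s) = 0 gives s ∈ {-1, 3}.
h''(s) = 8s - 8. h''(-1) = -16 < 0 ⇒ local maximum; h''(3) = 16 > 0 ⇒ local minimum.
The local maximum is h(-1) = 26/3.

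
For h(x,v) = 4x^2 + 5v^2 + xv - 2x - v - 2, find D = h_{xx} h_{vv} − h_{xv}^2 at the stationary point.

79

∂h/∂x = 8x + v - 2 = 0 and ∂h/∂v = x + 10v - 1 = 0, so (x, v) = (19/79, 6/79).
The Hessian has h_{xx} = 8, h_{vv} = 10, h_{xv} = 1, giving D = 79 > 0 with h_{xx} > 0, so the point is a local minimum.
D = (8)·(10) − (1)^2 = 79.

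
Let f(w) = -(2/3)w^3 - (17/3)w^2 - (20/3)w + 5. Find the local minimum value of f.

Critical points: f'(w) = -2w^2 - (34/3)w - 20/3 vanishes at w = -5, -2/3.
Since f''(w) = -4w - 34/3, we get f''(-5) = 26/3 > 0 ⇒ local minimum; f''(-2/3) = -26/3 < 0 ⇒ local maximum.
Thus f has its local minimum at w = -5, with value -20.

-20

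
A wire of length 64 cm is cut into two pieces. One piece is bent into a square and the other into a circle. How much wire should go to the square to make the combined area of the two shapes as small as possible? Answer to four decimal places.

Let x be the length used for the square. Square side x/4; circle radius (64−x)/(2π).
A(x) = (x/4)² + π·((64−x)/(2π))² = x²/16 + (64−x)²/(4π) for 0 ≤ x ≤ 64. A'(x) = x/8 − (64−x)/(2π) = 0 gives x = 4·64/(π+4) ≈ 35.8463.
A'' = 1/8 + 1/(2π) > 0, so this gives the minimum combined area; x ≈ 35.8463 cm to the square.

35.8463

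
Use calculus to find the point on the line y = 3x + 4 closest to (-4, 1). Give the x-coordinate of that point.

Minimize D(x)^2 = (x + 4)^2 + (3x + 3)^2.
d/dx[D^2] = 2(x + 4) + 2·3·(3x + 3) = 0 ⇒ x = -13/10.
Then y = 1/10 and the distance is √(81/10) ≈ 2.8460.

-13/10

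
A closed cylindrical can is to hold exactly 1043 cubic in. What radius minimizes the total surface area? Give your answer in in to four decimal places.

With radius r and height h, πr²h = 1043 so h = 1043/(πr²), and S(r) = 2πr² + 2πrh = 2πr² + 2·1043/r.
S'(r) = 4πr − 2·1043/r² = 0 ⇒ r³ = 1043/(2π), so r ≈ 5.4958 and h = 2r ≈ 10.9917.
S''(r) = 4π + 4·1043/r³ > 0, so this is the minimum; S ≈ 569.3388.

5.4958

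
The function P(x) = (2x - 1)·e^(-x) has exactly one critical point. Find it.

P'(x) = 2·e^(-x) + (2x - 1)·(-1)·e^(-x) = (-2x + 3)·e^(-x). Since e^(-x) > 0, the only critical point is x = 3/2.
P''(3/2) has the same sign as -2 < 0, so this is a local maximum.
P(3/2) = (2)·e^(-3/2) ≈ 0.4463.

3/2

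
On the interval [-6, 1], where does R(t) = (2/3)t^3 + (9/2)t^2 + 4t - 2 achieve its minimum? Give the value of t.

-6

R'(t) = 2t^2 + 9t + 4, which vanishes at t = -4 and t = -1/2.
Candidates: R(-6) = -8; R(-4) = 34/3; R(-1/2) = -71/24; R(1) = 43/6.
Hence the absolute minimum is -8 at t = -6.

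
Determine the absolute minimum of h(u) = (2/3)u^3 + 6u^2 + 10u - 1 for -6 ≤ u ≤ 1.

-17/3

Differentiating, h'(u) = 2u^2 + 12u + 10; which vanishes at u = -5 and u = -1.
Evaluating at the critical points and endpoints: h(-6) = 11; h(-5) = 47/3; h(-1) = -17/3; h(1) = 47/3.
So the minimum is h(-1) = -17/3.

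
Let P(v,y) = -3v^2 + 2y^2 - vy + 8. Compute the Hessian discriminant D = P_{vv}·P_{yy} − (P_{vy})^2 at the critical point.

∂P/∂v = -6v - y = 0 and ∂P/∂y = -v + 4y = 0, so (v, y) = (0, 0).
The Hessian has P_{vv} = -6, P_{yy} = 4, P_{vy} = -1, giving D = -25 < 0, so the point is a saddle point.
D = (-6)·(4) − (-1)^2 = -25.

-25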